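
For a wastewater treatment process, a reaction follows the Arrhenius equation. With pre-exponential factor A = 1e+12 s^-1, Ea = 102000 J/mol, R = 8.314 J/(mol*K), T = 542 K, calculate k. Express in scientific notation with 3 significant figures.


k = A * exp(-Ea/(R*T))
k = 1e+12 * exp(-102000 / (8.314 * 542))
k = 1e+12 * exp(-22.63554)
k = 1.48e+02


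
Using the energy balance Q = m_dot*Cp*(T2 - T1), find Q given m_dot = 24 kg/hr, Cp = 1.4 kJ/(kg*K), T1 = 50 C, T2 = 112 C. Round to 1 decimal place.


Q = m_dot * Cp * (T2 - T1)
Q = 24 * 1.4 * (112 - 50)
Q = 24 * 1.4 * 62
Q = 2083.2 kJ/hr


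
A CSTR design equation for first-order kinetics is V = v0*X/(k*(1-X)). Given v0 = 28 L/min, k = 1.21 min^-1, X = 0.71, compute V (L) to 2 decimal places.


V = v0 * X / (k * (1 - X))
V = 28 * 0.71 / (1.21 * (1 - 0.71))
V = 19.88 / (1.21 * 0.29)
V = 19.88 / 0.3509
V = 56.65 L


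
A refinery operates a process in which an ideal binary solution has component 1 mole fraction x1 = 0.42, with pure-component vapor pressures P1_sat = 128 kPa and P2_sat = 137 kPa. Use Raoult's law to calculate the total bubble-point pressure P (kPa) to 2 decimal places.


P = x1*P1_sat + x2*P2_sat
x2 = 1 - x1 = 1 - 0.42 = 0.58
P = 0.42*128 + 0.58*137
P = 53.76 + 79.46
P = 133.22 kPa


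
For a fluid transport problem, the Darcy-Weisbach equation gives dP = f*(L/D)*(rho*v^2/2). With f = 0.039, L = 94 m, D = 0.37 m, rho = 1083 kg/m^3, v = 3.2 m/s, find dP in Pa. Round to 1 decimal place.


dP = f * (L/D) * (rho*v^2/2)
dP = 0.039 * (94/0.37) * (1083*3.2^2/2)
L/D = 254.05405405
rho*v^2/2 = 1083*10.24/2 = 5544.96
dP = 0.039 * 254.05405405 * 5544.96
dP = 54940.1 Pa


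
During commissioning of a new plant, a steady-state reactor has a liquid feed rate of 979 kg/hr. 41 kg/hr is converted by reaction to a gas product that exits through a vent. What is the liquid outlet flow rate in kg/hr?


Steady-state mass balance on the main outlet: F_out = F_in - F_removed
F_out = 979 - 41
F_out = 938 kg/hr


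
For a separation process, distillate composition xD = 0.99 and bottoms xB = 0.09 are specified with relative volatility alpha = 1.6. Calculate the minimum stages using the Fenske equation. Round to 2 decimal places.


N_min = ln((xD*(1-xB))/(xB*(1-xD))) / ln(alpha)
Numerator inside ln: 0.9009 / 0.0009 = 1001.0
ln(1001.0) = 6.908755
ln(alpha) = ln(1.6) = 0.470004
N_min = 6.908755 / 0.470004 = 14.70


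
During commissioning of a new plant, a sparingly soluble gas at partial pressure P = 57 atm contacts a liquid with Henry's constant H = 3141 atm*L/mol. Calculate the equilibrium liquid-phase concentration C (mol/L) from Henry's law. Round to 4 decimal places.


C = P / H
C = 57 / 3141
C = 0.0181 mol/L


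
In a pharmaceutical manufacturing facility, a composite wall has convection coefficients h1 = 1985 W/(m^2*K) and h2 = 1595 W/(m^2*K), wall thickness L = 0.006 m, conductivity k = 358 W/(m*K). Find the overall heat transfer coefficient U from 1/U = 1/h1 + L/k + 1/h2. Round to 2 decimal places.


1/U = 1/h1 + L/k + 1/h2
1/U = 1/1985 + 0.006/358 + 1/1595
1/U = 0.0005037783 + 1.67598e-05 + 0.0006269592
1/U = 0.0011474973
U = 871.46 W/(m^2*K)


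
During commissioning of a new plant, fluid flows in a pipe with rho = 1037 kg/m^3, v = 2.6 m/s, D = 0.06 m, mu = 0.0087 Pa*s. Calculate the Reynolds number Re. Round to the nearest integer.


Re = rho * v * D / mu
Re = 1037 * 2.6 * 0.06 / 0.0087
Re = 161.772 / 0.0087
Re = 18594


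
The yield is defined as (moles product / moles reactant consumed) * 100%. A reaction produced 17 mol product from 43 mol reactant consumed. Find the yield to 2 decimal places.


Yield = (moles product / moles consumed) * 100%
Yield = (17 / 43) * 100
Yield = 0.3953 * 100
Yield = 39.53%


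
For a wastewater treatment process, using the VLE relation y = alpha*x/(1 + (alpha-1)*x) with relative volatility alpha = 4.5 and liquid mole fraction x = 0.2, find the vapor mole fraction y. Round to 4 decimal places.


y = alpha*x / (1 + (alpha-1)*x)
y = 4.5*0.2 / (1 + (4.5-1)*0.2)
y = 0.9 / (1 + 0.7)
y = 0.9 / 1.7
y = 0.5294


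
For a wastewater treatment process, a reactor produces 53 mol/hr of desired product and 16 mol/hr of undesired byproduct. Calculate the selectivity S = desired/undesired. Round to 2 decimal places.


S = desired product rate / undesired product rate
S = 53 / 16
S = 3.31


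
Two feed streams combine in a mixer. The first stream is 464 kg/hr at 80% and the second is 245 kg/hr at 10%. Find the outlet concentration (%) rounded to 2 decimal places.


Mass balance on solute: F1*x1 + F2*x2 = F3*x3
F3 = F1 + F2 = 464 + 245 = 709 kg/hr
x3 = (F1*x1 + F2*x2)/F3
x3 = (464*0.8 + 245*0.1) / 709
x3 = 55.81%


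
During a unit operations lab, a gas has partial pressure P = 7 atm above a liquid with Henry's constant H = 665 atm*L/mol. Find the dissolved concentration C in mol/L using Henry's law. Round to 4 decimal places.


C = P / H
C = 7 / 665
C = 0.0105 mol/L


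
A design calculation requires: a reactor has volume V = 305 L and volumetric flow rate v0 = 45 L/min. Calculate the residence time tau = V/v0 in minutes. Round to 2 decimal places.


tau = V / v0
tau = 305 / 45
tau = 6.78 min


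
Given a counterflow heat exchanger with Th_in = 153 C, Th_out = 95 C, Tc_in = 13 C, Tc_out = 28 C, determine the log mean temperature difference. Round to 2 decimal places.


dT1 = Th_in - Tc_out = 153 - 28 = 125
dT2 = Th_out - Tc_in = 95 - 13 = 82
LMTD = (dT1 - dT2) / ln(dT1/dT2)
LMTD = (125 - 82) / ln(125/82)
LMTD = 101.99 K


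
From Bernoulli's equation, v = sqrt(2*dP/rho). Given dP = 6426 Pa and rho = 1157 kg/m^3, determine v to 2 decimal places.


v = sqrt(2*dP/rho)
v = sqrt(2*6426/1157)
v = sqrt(11.108038)
v = 3.33 m/s


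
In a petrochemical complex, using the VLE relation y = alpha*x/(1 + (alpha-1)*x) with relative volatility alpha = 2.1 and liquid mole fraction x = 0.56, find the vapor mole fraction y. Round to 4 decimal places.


y = alpha*x / (1 + (alpha-1)*x)
y = 2.1*0.56 / (1 + (2.1-1)*0.56)
y = 1.176 / (1 + 0.616)
y = 1.176 / 1.616
y = 0.7277


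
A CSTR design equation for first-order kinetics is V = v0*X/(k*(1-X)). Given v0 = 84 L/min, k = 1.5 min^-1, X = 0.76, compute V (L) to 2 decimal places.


V = v0 * X / (k * (1 - X))
V = 84 * 0.76 / (1.5 * (1 - 0.76))
V = 63.84 / (1.5 * 0.24)
V = 63.84 / 0.36
V = 177.33 L


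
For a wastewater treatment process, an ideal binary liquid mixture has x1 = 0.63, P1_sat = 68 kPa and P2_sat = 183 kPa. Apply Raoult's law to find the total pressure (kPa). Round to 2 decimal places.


P = x1*P1_sat + x2*P2_sat
x2 = 1 - x1 = 1 - 0.63 = 0.37
P = 0.63*68 + 0.37*183
P = 42.84 + 67.71
P = 110.55 kPa


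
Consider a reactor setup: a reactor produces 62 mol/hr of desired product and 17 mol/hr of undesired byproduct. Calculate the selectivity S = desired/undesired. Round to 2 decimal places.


S = desired product rate / undesired product rate
S = 62 / 17
S = 3.65


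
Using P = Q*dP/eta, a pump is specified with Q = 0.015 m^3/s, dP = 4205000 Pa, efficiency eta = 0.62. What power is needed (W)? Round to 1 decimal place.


P = Q * dP / eta
P = 0.015 * 4205000 / 0.62
P = 63075.0 / 0.62
P = 101733.9 W


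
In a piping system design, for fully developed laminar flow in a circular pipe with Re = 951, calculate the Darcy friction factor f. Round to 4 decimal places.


f = 64 / Re
f = 64 / 951
f = 0.0673


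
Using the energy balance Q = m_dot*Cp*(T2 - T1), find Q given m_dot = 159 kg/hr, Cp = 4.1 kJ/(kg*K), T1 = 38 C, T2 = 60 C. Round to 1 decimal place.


Q = m_dot * Cp * (T2 - T1)
Q = 159 * 4.1 * (60 - 38)
Q = 159 * 4.1 * 22
Q = 14341.8 kJ/hr


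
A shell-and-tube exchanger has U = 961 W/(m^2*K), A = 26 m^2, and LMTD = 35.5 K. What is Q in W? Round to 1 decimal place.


Q = U * A * LMTD
Q = 961 * 26 * 35.5
Q = 887003.0 W


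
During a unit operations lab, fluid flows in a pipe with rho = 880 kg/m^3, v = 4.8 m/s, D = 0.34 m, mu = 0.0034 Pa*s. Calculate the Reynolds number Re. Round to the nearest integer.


Re = rho * v * D / mu
Re = 880 * 4.8 * 0.34 / 0.0034
Re = 1436.16 / 0.0034
Re = 422400


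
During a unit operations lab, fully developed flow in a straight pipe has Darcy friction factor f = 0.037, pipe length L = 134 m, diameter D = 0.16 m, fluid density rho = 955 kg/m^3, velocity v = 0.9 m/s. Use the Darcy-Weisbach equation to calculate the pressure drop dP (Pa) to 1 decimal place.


dP = f * (L/D) * (rho*v^2/2)
dP = 0.037 * (134/0.16) * (955*0.9^2/2)
L/D = 837.5
rho*v^2/2 = 955*0.81/2 = 386.775
dP = 0.037 * 837.5 * 386.775
dP = 11985.2 Pa


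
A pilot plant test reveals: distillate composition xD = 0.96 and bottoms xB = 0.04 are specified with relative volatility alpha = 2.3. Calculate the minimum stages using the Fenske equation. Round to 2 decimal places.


N_min = ln((xD*(1-xB))/(xB*(1-xD))) / ln(alpha)
Numerator inside ln: 0.9216 / 0.0016 = 576.0
ln(576.0) = 6.356108
ln(alpha) = ln(2.3) = 0.832909
N_min = 6.356108 / 0.832909 = 7.63


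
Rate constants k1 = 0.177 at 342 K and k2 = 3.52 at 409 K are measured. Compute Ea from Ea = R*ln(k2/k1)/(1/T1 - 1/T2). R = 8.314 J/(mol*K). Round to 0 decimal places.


Ea = R * ln(k2/k1) / (1/T1 - 1/T2)
ln(k2/k1) = ln(3.52/0.177) = 2.9900665
1/T1 - 1/T2 = 1/342 - 1/409 = 0.000478988833
Ea = 8.314 * 2.9900665 / 0.000478988833
Ea = 51900 J/mol


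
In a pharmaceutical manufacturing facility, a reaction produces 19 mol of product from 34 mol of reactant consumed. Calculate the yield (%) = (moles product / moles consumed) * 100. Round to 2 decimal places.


Yield = (moles product / moles consumed) * 100%
Yield = (19 / 34) * 100
Yield = 0.5588 * 100
Yield = 55.88%


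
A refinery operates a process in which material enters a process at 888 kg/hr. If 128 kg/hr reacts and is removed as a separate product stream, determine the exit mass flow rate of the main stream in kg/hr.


Steady-state mass balance on the main outlet: F_out = F_in - F_removed
F_out = 888 - 128
F_out = 760 kg/hr


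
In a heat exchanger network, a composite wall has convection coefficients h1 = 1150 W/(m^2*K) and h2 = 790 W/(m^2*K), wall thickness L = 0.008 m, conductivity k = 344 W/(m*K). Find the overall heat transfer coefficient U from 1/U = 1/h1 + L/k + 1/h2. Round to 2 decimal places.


1/U = 1/h1 + L/k + 1/h2
1/U = 1/1150 + 0.008/344 + 1/790
1/U = 0.0008695652 + 2.32558e-05 + 0.0012658228
1/U = 0.0021586438
U = 463.25 W/(m^2*K)


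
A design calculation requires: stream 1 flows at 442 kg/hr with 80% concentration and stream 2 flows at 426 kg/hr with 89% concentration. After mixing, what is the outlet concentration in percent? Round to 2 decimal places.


Mass balance on solute: F1*x1 + F2*x2 = F3*x3
F3 = F1 + F2 = 442 + 426 = 868 kg/hr
x3 = (F1*x1 + F2*x2)/F3
x3 = (442*0.8 + 426*0.89) / 868
x3 = 84.42%


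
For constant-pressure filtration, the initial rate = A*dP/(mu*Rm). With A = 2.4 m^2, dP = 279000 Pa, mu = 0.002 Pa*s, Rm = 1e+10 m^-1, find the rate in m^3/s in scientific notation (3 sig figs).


rate = A * dP / (mu * Rm)
rate = 2.4 * 279000 / (0.002 * 1e+10)
rate = 669600.0 / 2.000e+07
rate = 3.35e-02 m^3/s


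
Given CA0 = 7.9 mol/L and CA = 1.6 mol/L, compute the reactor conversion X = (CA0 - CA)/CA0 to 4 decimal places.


X = (CA0 - CA) / CA0
X = (7.9 - 1.6) / 7.9
X = 6.3 / 7.9
X = 0.7975


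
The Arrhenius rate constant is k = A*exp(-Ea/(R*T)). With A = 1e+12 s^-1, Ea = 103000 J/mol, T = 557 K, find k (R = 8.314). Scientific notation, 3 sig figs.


k = A * exp(-Ea/(R*T))
k = 1e+12 * exp(-103000 / (8.314 * 557))
k = 1e+12 * exp(-22.241906)
k = 2.19e+02


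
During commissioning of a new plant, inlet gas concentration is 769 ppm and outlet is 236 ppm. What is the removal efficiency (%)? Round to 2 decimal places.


Efficiency = (G_in - G_out) / G_in * 100%
Efficiency = (769 - 236) / 769 * 100
Efficiency = 533 / 769 * 100
Efficiency = 69.31%


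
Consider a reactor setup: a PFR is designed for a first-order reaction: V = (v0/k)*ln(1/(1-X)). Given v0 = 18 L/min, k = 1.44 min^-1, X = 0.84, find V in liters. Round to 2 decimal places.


V = (v0/k) * ln(1/(1-X))
V = (18/1.44) * ln(1/(1-0.84))
V = 12.5 * ln(6.25)
V = 12.5 * 1.832581
V = 22.91 L


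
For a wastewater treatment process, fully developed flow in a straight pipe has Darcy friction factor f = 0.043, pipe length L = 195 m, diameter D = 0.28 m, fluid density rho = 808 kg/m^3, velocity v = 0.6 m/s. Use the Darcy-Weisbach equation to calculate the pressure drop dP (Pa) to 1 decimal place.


dP = f * (L/D) * (rho*v^2/2)
dP = 0.043 * (195/0.28) * (808*0.6^2/2)
L/D = 696.42857143
rho*v^2/2 = 808*0.36/2 = 145.44
dP = 0.043 * 696.42857143 * 145.44
dP = 4355.4 Pa


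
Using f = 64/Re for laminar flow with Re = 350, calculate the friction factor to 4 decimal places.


f = 64 / Re
f = 64 / 350
f = 0.1829


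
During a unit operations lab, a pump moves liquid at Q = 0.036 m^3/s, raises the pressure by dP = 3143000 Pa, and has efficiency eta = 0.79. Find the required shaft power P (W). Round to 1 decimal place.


P = Q * dP / eta
P = 0.036 * 3143000 / 0.79
P = 113148.0 / 0.79
P = 143225.3 W


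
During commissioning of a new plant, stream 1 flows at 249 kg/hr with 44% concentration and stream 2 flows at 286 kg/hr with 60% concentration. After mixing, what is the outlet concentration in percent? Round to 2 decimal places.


Mass balance on solute: F1*x1 + F2*x2 = F3*x3
F3 = F1 + F2 = 249 + 286 = 535 kg/hr
x3 = (F1*x1 + F2*x2)/F3
x3 = (249*0.44 + 286*0.6) / 535
x3 = 52.55%


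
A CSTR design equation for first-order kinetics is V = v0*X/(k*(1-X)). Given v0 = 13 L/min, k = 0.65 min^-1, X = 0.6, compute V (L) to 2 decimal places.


V = v0 * X / (k * (1 - X))
V = 13 * 0.6 / (0.65 * (1 - 0.6))
V = 7.8 / (0.65 * 0.4)
V = 7.8 / 0.26
V = 30.00 L


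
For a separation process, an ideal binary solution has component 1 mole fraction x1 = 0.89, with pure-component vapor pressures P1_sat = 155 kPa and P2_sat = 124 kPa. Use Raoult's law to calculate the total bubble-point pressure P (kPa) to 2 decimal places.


P = x1*P1_sat + x2*P2_sat
x2 = 1 - x1 = 1 - 0.89 = 0.11
P = 0.89*155 + 0.11*124
P = 137.95 + 13.64
P = 151.59 kPa


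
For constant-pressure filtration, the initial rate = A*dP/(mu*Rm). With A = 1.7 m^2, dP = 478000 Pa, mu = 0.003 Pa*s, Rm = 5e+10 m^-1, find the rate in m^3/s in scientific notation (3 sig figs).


rate = A * dP / (mu * Rm)
rate = 1.7 * 478000 / (0.003 * 5e+10)
rate = 812600.0 / 1.500e+08
rate = 5.42e-03 m^3/s


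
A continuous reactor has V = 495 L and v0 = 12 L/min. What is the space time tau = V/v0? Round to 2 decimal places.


tau = V / v0
tau = 495 / 12
tau = 41.25 min


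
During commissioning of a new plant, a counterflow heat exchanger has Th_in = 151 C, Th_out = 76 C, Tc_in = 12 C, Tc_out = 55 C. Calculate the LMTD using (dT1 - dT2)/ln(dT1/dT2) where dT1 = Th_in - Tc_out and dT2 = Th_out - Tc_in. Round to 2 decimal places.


dT1 = Th_in - Tc_out = 151 - 55 = 96
dT2 = Th_out - Tc_in = 76 - 12 = 64
LMTD = (dT1 - dT2) / ln(dT1/dT2)
LMTD = (96 - 64) / ln(96/64)
LMTD = 78.92 K


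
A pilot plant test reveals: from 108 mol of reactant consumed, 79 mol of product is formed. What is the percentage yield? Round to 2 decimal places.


Yield = (moles product / moles consumed) * 100%
Yield = (79 / 108) * 100
Yield = 0.7315 * 100
Yield = 73.15%


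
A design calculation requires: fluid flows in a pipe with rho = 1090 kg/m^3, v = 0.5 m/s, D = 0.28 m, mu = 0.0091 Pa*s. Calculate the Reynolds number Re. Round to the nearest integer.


Re = rho * v * D / mu
Re = 1090 * 0.5 * 0.28 / 0.0091
Re = 152.6 / 0.0091
Re = 16769


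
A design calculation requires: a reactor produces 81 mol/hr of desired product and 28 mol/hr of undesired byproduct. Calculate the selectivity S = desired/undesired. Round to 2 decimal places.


S = desired product rate / undesired product rate
S = 81 / 28
S = 2.89


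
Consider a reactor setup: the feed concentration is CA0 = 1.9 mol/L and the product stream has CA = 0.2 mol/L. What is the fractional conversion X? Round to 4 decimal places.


X = (CA0 - CA) / CA0
X = (1.9 - 0.2) / 1.9
X = 1.7 / 1.9
X = 0.8947


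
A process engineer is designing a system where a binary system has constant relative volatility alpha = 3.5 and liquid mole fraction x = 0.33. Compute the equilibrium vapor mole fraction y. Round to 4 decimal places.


y = alpha*x / (1 + (alpha-1)*x)
y = 3.5*0.33 / (1 + (3.5-1)*0.33)
y = 1.155 / (1 + 0.825)
y = 1.155 / 1.825
y = 0.6329


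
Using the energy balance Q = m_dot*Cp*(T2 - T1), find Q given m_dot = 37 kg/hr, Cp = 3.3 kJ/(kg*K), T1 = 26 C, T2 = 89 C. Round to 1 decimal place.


Q = m_dot * Cp * (T2 - T1)
Q = 37 * 3.3 * (89 - 26)
Q = 37 * 3.3 * 63
Q = 7692.3 kJ/hr


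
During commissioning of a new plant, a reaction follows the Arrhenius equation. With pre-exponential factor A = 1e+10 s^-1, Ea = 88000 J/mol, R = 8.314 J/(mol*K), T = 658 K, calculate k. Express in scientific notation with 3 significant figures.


k = A * exp(-Ea/(R*T))
k = 1e+10 * exp(-88000 / (8.314 * 658))
k = 1e+10 * exp(-16.085952)
k = 1.03e+03


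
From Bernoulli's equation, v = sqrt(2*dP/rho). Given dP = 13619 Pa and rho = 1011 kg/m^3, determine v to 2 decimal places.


v = sqrt(2*dP/rho)
v = sqrt(2*13619/1011)
v = sqrt(26.941642)
v = 5.19 m/s


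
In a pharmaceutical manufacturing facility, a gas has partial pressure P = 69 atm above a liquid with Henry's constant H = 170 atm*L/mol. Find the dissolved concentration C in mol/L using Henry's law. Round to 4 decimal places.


C = P / H
C = 69 / 170
C = 0.4059 mol/L


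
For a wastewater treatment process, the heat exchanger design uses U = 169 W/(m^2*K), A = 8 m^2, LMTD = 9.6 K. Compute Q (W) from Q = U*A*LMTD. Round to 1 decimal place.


Q = U * A * LMTD
Q = 169 * 8 * 9.6
Q = 12979.2 W


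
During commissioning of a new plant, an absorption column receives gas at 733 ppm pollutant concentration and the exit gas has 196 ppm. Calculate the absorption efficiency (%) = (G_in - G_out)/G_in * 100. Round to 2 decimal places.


Efficiency = (G_in - G_out) / G_in * 100%
Efficiency = (733 - 196) / 733 * 100
Efficiency = 537 / 733 * 100
Efficiency = 73.26%


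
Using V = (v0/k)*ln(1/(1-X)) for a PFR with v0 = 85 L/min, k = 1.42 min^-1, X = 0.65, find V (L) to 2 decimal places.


V = (v0/k) * ln(1/(1-X))
V = (85/1.42) * ln(1/(1-0.65))
V = 59.859155 * ln(2.857143)
V = 59.859155 * 1.049822
V = 62.84 L


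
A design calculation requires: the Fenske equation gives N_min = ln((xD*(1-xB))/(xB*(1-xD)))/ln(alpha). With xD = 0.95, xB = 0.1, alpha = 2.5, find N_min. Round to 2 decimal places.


N_min = ln((xD*(1-xB))/(xB*(1-xD))) / ln(alpha)
Numerator inside ln: 0.855 / 0.005 = 171.0
ln(171.0) = 5.141664
ln(alpha) = ln(2.5) = 0.916291
N_min = 5.141664 / 0.916291 = 5.61


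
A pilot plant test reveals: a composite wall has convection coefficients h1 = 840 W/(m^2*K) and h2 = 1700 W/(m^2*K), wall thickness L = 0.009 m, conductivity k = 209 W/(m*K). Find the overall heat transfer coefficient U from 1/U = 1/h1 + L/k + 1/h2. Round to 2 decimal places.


1/U = 1/h1 + L/k + 1/h2
1/U = 1/840 + 0.009/209 + 1/1700
1/U = 0.0011904762 + 4.30622e-05 + 0.0005882353
1/U = 0.0018217737
U = 548.92 W/(m^2*K)


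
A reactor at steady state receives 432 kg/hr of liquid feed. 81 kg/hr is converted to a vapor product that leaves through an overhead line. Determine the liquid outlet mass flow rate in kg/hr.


Steady-state mass balance on the main outlet: F_out = F_in - F_removed
F_out = 432 - 81
F_out = 351 kg/hr


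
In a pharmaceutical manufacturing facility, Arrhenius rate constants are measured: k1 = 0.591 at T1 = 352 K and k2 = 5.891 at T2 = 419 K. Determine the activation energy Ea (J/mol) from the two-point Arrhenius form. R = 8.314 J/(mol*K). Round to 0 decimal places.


Ea = R * ln(k2/k1) / (1/T1 - 1/T2)
ln(k2/k1) = ln(5.891/0.591) = 2.299365
1/T1 - 1/T2 = 1/352 - 1/419 = 0.000454274246
Ea = 8.314 * 2.299365 / 0.000454274246
Ea = 42082 J/mol


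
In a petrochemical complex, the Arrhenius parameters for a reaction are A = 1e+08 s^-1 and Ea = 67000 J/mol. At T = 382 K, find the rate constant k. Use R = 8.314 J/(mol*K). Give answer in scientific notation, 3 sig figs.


k = A * exp(-Ea/(R*T))
k = 1e+08 * exp(-67000 / (8.314 * 382))
k = 1e+08 * exp(-21.096063)
k = 6.89e-02


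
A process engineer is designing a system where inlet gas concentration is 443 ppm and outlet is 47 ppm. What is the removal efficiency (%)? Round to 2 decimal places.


Efficiency = (G_in - G_out) / G_in * 100%
Efficiency = (443 - 47) / 443 * 100
Efficiency = 396 / 443 * 100
Efficiency = 89.39%


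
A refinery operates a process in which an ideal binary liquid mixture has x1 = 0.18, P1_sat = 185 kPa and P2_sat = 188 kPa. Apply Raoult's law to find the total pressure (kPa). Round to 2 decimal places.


P = x1*P1_sat + x2*P2_sat
x2 = 1 - x1 = 1 - 0.18 = 0.82
P = 0.18*185 + 0.82*188
P = 33.3 + 154.16
P = 187.46 kPa


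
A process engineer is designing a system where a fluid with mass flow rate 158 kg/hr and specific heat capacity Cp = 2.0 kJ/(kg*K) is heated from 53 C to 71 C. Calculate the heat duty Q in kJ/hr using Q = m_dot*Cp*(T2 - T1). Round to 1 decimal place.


Q = m_dot * Cp * (T2 - T1)
Q = 158 * 2.0 * (71 - 53)
Q = 158 * 2.0 * 18
Q = 5688.0 kJ/hr


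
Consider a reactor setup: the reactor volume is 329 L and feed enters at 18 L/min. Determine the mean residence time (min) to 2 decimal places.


tau = V / v0
tau = 329 / 18
tau = 18.28 min


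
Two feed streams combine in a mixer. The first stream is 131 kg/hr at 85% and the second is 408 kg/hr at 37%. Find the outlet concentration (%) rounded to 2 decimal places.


Mass balance on solute: F1*x1 + F2*x2 = F3*x3
F3 = F1 + F2 = 131 + 408 = 539 kg/hr
x3 = (F1*x1 + F2*x2)/F3
x3 = (131*0.85 + 408*0.37) / 539
x3 = 48.67%


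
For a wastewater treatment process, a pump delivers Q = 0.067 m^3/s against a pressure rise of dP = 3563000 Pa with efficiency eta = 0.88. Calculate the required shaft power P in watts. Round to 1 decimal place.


P = Q * dP / eta
P = 0.067 * 3563000 / 0.88
P = 238721.0 / 0.88
P = 271273.9 W


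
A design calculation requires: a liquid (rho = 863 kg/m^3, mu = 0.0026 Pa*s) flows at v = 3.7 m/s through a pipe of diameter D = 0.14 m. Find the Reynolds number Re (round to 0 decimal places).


Re = rho * v * D / mu
Re = 863 * 3.7 * 0.14 / 0.0026
Re = 447.034 / 0.0026
Re = 171936


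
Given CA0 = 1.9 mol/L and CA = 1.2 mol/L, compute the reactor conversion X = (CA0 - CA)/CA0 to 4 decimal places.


X = (CA0 - CA) / CA0
X = (1.9 - 1.2) / 1.9
X = 0.7 / 1.9
X = 0.3684


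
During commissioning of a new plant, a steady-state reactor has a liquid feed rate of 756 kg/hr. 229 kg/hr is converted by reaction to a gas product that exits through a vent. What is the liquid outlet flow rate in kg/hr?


Steady-state mass balance on the main outlet: F_out = F_in - F_removed
F_out = 756 - 229
F_out = 527 kg/hr


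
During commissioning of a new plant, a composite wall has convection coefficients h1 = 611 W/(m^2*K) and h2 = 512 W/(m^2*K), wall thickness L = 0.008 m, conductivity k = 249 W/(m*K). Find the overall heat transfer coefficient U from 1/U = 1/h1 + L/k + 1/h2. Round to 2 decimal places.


1/U = 1/h1 + L/k + 1/h2
1/U = 1/611 + 0.008/249 + 1/512
1/U = 0.0016366612 + 3.21285e-05 + 0.001953125
1/U = 0.0036219147
U = 276.10 W/(m^2*K)


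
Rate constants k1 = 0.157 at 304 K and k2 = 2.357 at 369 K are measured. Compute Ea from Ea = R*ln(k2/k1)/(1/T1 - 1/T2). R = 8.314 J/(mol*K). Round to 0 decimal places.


Ea = R * ln(k2/k1) / (1/T1 - 1/T2)
ln(k2/k1) = ln(2.357/0.157) = 2.7088991
1/T1 - 1/T2 = 1/304 - 1/369 = 0.000579446584
Ea = 8.314 * 2.7088991 / 0.000579446584
Ea = 38868 J/mol


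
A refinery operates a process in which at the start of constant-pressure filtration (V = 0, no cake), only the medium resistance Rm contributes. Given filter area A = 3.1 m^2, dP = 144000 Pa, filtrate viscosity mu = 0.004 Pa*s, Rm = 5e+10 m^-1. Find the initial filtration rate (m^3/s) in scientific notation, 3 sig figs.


rate = A * dP / (mu * Rm)
rate = 3.1 * 144000 / (0.004 * 5e+10)
rate = 446400.0 / 2.000e+08
rate = 2.23e-03 m^3/s


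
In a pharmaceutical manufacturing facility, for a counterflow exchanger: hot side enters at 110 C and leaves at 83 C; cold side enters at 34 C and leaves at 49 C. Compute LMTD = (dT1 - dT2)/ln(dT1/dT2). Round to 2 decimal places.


dT1 = Th_in - Tc_out = 110 - 49 = 61
dT2 = Th_out - Tc_in = 83 - 34 = 49
LMTD = (dT1 - dT2) / ln(dT1/dT2)
LMTD = (61 - 49) / ln(61/49)
LMTD = 54.78 K


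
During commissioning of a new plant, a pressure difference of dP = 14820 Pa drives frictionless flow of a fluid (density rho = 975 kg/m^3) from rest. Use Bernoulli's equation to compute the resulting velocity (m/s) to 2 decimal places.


v = sqrt(2*dP/rho)
v = sqrt(2*14820/975)
v = sqrt(30.4)
v = 5.51 m/s


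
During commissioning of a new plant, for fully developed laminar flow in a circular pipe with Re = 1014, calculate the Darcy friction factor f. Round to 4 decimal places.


f = 64 / Re
f = 64 / 1014
f = 0.0631


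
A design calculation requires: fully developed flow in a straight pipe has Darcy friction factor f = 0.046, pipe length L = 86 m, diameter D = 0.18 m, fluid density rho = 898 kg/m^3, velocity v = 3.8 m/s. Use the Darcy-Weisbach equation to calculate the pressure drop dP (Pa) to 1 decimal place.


dP = f * (L/D) * (rho*v^2/2)
dP = 0.046 * (86/0.18) * (898*3.8^2/2)
L/D = 477.77777778
rho*v^2/2 = 898*14.44/2 = 6483.56
dP = 0.046 * 477.77777778 * 6483.56
dP = 142494.2 Pa


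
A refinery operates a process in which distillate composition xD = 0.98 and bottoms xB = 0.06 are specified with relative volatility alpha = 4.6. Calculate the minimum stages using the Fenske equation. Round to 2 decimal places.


N_min = ln((xD*(1-xB))/(xB*(1-xD))) / ln(alpha)
Numerator inside ln: 0.9212 / 0.0012 = 767.666667
ln(767.666667) = 6.643356
ln(alpha) = ln(4.6) = 1.526056
N_min = 6.643356 / 1.526056 = 4.35


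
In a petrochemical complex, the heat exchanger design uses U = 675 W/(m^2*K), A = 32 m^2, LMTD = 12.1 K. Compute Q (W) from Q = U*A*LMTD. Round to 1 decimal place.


Q = U * A * LMTD
Q = 675 * 32 * 12.1
Q = 261360.0 W


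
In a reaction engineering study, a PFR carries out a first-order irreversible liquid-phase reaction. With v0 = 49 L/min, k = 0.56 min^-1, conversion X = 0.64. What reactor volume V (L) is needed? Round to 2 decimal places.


V = (v0/k) * ln(1/(1-X))
V = (49/0.56) * ln(1/(1-0.64))
V = 87.5 * ln(2.777778)
V = 87.5 * 1.021651
V = 89.39 L


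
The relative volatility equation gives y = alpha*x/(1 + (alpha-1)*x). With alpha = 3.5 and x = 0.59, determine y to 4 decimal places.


y = alpha*x / (1 + (alpha-1)*x)
y = 3.5*0.59 / (1 + (3.5-1)*0.59)
y = 2.065 / (1 + 1.475)
y = 2.065 / 2.475
y = 0.8343


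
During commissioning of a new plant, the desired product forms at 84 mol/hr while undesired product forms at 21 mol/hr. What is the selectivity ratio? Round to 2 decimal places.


S = desired product rate / undesired product rate
S = 84 / 21
S = 4.00


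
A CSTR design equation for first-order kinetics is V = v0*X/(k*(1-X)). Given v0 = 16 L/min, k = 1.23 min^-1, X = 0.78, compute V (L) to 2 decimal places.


V = v0 * X / (k * (1 - X))
V = 16 * 0.78 / (1.23 * (1 - 0.78))
V = 12.48 / (1.23 * 0.22)
V = 12.48 / 0.2706
V = 46.12 L


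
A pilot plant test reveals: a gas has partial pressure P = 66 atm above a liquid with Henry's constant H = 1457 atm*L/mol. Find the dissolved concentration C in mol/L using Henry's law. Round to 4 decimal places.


C = P / H
C = 66 / 1457
C = 0.0453 mol/L


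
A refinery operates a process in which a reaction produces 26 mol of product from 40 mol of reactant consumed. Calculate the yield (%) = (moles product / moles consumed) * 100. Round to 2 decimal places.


Yield = (moles product / moles consumed) * 100%
Yield = (26 / 40) * 100
Yield = 0.65 * 100
Yield = 65.00%


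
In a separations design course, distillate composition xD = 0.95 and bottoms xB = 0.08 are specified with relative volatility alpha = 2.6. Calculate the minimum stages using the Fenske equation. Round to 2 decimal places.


N_min = ln((xD*(1-xB))/(xB*(1-xD))) / ln(alpha)
Numerator inside ln: 0.874 / 0.004 = 218.5
ln(218.5) = 5.386786
ln(alpha) = ln(2.6) = 0.955511
N_min = 5.386786 / 0.955511 = 5.64


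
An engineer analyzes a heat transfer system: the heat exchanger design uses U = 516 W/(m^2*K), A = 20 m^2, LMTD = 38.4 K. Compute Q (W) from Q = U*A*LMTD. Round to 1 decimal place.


Q = U * A * LMTD
Q = 516 * 20 * 38.4
Q = 396288.0 W


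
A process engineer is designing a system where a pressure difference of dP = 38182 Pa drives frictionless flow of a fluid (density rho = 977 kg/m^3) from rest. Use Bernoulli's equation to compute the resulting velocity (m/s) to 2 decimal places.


v = sqrt(2*dP/rho)
v = sqrt(2*38182/977)
v = sqrt(78.16172)
v = 8.84 m/s


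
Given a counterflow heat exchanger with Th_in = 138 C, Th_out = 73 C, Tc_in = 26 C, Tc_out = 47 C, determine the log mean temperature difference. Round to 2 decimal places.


dT1 = Th_in - Tc_out = 138 - 47 = 91
dT2 = Th_out - Tc_in = 73 - 26 = 47
LMTD = (dT1 - dT2) / ln(dT1/dT2)
LMTD = (91 - 47) / ln(91/47)
LMTD = 66.59 K


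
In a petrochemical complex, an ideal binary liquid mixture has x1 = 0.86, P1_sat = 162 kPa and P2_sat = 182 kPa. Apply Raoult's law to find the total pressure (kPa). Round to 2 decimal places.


P = x1*P1_sat + x2*P2_sat
x2 = 1 - x1 = 1 - 0.86 = 0.14
P = 0.86*162 + 0.14*182
P = 139.32 + 25.48
P = 164.80 kPa


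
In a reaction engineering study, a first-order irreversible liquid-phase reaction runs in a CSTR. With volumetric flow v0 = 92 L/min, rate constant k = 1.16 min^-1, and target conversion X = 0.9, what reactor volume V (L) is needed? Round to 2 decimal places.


V = v0 * X / (k * (1 - X))
V = 92 * 0.9 / (1.16 * (1 - 0.9))
V = 82.8 / (1.16 * 0.1)
V = 82.8 / 0.116
V = 713.79 L


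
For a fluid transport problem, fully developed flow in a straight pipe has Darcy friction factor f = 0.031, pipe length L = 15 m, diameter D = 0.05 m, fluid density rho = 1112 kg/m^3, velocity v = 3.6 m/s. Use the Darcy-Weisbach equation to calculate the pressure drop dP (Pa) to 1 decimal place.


dP = f * (L/D) * (rho*v^2/2)
dP = 0.031 * (15/0.05) * (1112*3.6^2/2)
L/D = 300.0
rho*v^2/2 = 1112*12.96/2 = 7205.76
dP = 0.031 * 300.0 * 7205.76
dP = 67013.6 Pa


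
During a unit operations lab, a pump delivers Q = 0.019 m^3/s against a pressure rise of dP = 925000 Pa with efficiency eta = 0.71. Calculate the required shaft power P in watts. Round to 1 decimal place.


P = Q * dP / eta
P = 0.019 * 925000 / 0.71
P = 17575.0 / 0.71
P = 24753.5 W


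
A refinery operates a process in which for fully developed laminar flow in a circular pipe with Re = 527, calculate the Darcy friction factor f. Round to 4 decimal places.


f = 64 / Re
f = 64 / 527
f = 0.1214


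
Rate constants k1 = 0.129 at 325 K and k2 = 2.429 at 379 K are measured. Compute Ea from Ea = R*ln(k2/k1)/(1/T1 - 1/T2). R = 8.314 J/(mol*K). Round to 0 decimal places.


Ea = R * ln(k2/k1) / (1/T1 - 1/T2)
ln(k2/k1) = ln(2.429/0.129) = 2.9354225
1/T1 - 1/T2 = 1/325 - 1/379 = 0.000438400649
Ea = 8.314 * 2.9354225 / 0.000438400649
Ea = 55668 J/mol


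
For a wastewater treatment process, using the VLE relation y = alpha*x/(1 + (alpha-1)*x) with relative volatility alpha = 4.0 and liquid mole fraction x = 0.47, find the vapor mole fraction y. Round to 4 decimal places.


y = alpha*x / (1 + (alpha-1)*x)
y = 4.0*0.47 / (1 + (4.0-1)*0.47)
y = 1.88 / (1 + 1.41)
y = 1.88 / 2.41
y = 0.7801


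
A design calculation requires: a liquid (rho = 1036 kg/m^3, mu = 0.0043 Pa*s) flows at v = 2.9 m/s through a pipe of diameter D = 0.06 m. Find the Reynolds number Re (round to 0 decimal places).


Re = rho * v * D / mu
Re = 1036 * 2.9 * 0.06 / 0.0043
Re = 180.264 / 0.0043
Re = 41922


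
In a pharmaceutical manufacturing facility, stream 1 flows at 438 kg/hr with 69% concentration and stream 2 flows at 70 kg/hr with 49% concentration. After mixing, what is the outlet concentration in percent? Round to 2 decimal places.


Mass balance on solute: F1*x1 + F2*x2 = F3*x3
F3 = F1 + F2 = 438 + 70 = 508 kg/hr
x3 = (F1*x1 + F2*x2)/F3
x3 = (438*0.69 + 70*0.49) / 508
x3 = 66.24%


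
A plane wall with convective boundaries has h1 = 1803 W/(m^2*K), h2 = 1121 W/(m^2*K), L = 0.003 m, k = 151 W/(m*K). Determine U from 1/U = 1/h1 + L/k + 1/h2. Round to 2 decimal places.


1/U = 1/h1 + L/k + 1/h2
1/U = 1/1803 + 0.003/151 + 1/1121
1/U = 0.0005546312 + 1.98675e-05 + 0.0008920607
1/U = 0.0014665594
U = 681.87 W/(m^2*K)


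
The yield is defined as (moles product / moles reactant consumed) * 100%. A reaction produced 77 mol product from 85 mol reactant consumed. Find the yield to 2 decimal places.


Yield = (moles product / moles consumed) * 100%
Yield = (77 / 85) * 100
Yield = 0.9059 * 100
Yield = 90.59%


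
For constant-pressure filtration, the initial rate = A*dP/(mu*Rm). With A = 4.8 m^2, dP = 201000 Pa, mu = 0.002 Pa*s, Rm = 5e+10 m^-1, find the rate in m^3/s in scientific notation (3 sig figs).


rate = A * dP / (mu * Rm)
rate = 4.8 * 201000 / (0.002 * 5e+10)
rate = 964800.0 / 1.000e+08
rate = 9.65e-03 m^3/s


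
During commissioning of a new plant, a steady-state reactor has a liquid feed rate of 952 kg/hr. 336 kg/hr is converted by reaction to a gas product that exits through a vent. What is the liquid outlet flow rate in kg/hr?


Steady-state mass balance on the main outlet: F_out = F_in - F_removed
F_out = 952 - 336
F_out = 616 kg/hr


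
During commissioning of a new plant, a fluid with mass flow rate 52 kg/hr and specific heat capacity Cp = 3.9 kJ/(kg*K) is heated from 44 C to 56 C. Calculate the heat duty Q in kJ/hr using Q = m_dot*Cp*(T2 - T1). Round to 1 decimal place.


Q = m_dot * Cp * (T2 - T1)
Q = 52 * 3.9 * (56 - 44)
Q = 52 * 3.9 * 12
Q = 2433.6 kJ/hr


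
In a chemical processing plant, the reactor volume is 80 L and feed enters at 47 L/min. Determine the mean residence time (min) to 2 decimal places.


tau = V / v0
tau = 80 / 47
tau = 1.70 min


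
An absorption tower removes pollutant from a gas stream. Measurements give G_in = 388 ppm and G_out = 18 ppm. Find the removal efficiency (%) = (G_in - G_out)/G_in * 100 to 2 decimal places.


Efficiency = (G_in - G_out) / G_in * 100%
Efficiency = (388 - 18) / 388 * 100
Efficiency = 370 / 388 * 100
Efficiency = 95.36%


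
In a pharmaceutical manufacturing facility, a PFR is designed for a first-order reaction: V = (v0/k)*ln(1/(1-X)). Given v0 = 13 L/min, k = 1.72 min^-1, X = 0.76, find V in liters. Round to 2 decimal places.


V = (v0/k) * ln(1/(1-X))
V = (13/1.72) * ln(1/(1-0.76))
V = 7.55814 * ln(4.166667)
V = 7.55814 * 1.427116
V = 10.79 L


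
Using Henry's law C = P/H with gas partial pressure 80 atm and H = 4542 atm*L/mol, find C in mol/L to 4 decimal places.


C = P / H
C = 80 / 4542
C = 0.0176 mol/L


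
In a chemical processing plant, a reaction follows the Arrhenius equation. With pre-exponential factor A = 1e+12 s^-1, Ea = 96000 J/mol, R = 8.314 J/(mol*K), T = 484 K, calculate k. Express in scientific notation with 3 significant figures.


k = A * exp(-Ea/(R*T))
k = 1e+12 * exp(-96000 / (8.314 * 484))
k = 1e+12 * exp(-23.857001)
k = 4.36e+01


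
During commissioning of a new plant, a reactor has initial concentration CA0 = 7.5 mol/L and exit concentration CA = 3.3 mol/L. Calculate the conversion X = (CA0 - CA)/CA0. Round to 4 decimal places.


X = (CA0 - CA) / CA0
X = (7.5 - 3.3) / 7.5
X = 4.2 / 7.5
X = 0.5600


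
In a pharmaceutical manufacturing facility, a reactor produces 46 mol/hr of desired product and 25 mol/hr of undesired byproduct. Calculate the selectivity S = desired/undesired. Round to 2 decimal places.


S = desired product rate / undesired product rate
S = 46 / 25
S = 1.84


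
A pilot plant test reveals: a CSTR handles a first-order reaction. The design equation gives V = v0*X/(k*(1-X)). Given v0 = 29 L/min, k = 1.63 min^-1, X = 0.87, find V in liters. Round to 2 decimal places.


V = v0 * X / (k * (1 - X))
V = 29 * 0.87 / (1.63 * (1 - 0.87))
V = 25.23 / (1.63 * 0.13)
V = 25.23 / 0.2119
V = 119.07 L


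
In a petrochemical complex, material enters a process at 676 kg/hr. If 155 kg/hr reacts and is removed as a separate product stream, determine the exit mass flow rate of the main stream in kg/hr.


Steady-state mass balance on the main outlet: F_out = F_in - F_removed
F_out = 676 - 155
F_out = 521 kg/hr


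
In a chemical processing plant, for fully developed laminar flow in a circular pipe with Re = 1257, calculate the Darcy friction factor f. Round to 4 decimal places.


f = 64 / Re
f = 64 / 1257
f = 0.0509


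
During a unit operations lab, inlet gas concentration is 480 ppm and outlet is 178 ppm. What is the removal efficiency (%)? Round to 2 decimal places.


Efficiency = (G_in - G_out) / G_in * 100%
Efficiency = (480 - 178) / 480 * 100
Efficiency = 302 / 480 * 100
Efficiency = 62.92%


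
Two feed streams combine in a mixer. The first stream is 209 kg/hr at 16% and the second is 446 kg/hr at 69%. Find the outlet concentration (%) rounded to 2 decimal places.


Mass balance on solute: F1*x1 + F2*x2 = F3*x3
F3 = F1 + F2 = 209 + 446 = 655 kg/hr
x3 = (F1*x1 + F2*x2)/F3
x3 = (209*0.16 + 446*0.69) / 655
x3 = 52.09%


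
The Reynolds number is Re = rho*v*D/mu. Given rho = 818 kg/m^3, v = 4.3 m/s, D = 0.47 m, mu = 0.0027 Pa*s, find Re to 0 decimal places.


Re = rho * v * D / mu
Re = 818 * 4.3 * 0.47 / 0.0027
Re = 1653.178 / 0.0027
Re = 612288


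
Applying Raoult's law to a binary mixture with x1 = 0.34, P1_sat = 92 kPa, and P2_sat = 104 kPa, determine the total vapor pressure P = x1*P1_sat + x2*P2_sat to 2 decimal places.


P = x1*P1_sat + x2*P2_sat
x2 = 1 - x1 = 1 - 0.34 = 0.66
P = 0.34*92 + 0.66*104
P = 31.28 + 68.64
P = 99.92 kPa


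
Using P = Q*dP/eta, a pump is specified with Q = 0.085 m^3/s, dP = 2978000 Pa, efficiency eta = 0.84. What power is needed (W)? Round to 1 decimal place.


P = Q * dP / eta
P = 0.085 * 2978000 / 0.84
P = 253130.0 / 0.84
P = 301345.2 W


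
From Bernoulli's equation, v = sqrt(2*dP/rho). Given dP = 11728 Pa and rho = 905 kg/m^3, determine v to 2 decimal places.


v = sqrt(2*dP/rho)
v = sqrt(2*11728/905)
v = sqrt(25.918232)
v = 5.09 m/s


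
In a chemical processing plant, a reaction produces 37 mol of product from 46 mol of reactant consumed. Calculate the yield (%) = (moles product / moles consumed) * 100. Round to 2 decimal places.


Yield = (moles product / moles consumed) * 100%
Yield = (37 / 46) * 100
Yield = 0.8043 * 100
Yield = 80.43%


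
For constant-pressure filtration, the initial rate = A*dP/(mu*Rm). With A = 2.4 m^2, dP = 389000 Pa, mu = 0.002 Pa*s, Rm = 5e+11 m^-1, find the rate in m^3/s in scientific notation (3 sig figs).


rate = A * dP / (mu * Rm)
rate = 2.4 * 389000 / (0.002 * 5e+11)
rate = 933600.0 / 1.000e+09
rate = 9.34e-04 m^3/s


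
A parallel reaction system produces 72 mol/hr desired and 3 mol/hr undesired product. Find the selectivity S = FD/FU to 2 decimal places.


S = desired product rate / undesired product rate
S = 72 / 3
S = 24.00


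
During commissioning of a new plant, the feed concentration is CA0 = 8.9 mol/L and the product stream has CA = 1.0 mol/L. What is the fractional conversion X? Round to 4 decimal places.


X = (CA0 - CA) / CA0
X = (8.9 - 1.0) / 8.9
X = 7.9 / 8.9
X = 0.8876


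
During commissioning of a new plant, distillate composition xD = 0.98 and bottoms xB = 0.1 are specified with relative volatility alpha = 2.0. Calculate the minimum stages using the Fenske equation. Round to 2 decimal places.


N_min = ln((xD*(1-xB))/(xB*(1-xD))) / ln(alpha)
Numerator inside ln: 0.882 / 0.002 = 441.0
ln(441.0) = 6.089045
ln(alpha) = ln(2.0) = 0.693147
N_min = 6.089045 / 0.693147 = 8.78
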